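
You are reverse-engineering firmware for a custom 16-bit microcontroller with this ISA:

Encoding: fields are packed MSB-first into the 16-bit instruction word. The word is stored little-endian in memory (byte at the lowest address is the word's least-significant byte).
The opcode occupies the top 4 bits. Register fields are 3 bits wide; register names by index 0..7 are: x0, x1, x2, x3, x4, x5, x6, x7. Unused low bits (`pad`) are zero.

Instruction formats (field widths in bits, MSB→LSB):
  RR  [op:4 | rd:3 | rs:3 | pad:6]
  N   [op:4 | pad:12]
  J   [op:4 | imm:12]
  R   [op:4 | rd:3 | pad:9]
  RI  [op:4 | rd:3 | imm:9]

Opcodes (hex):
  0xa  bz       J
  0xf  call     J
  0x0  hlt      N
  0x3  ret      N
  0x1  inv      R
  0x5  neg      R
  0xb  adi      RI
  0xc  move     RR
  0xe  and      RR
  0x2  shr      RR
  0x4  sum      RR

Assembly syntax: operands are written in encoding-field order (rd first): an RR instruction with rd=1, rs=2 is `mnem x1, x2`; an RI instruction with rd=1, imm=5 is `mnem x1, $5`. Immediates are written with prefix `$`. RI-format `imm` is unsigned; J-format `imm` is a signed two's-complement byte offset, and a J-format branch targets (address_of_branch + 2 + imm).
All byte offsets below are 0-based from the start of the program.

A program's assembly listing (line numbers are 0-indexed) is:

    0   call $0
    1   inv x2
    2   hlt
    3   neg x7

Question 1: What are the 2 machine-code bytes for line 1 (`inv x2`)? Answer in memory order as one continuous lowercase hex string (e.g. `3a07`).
line 1 (inv): pack op=0x1:4|rd=2:3|pad=0:9 = 0x1400; little→ 00 14

0014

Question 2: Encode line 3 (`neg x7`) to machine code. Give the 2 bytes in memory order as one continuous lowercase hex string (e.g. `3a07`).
005e

L3: neg op=0x5:4|rd=7:3|pad=0:9 ⇒ 0x5e00 ⇒ little 00 5e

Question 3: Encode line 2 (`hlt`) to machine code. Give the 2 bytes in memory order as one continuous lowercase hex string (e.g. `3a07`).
0000

L2: hlt op=0x0:4|pad=0:12 ⇒ 0x0000 ⇒ little 00 00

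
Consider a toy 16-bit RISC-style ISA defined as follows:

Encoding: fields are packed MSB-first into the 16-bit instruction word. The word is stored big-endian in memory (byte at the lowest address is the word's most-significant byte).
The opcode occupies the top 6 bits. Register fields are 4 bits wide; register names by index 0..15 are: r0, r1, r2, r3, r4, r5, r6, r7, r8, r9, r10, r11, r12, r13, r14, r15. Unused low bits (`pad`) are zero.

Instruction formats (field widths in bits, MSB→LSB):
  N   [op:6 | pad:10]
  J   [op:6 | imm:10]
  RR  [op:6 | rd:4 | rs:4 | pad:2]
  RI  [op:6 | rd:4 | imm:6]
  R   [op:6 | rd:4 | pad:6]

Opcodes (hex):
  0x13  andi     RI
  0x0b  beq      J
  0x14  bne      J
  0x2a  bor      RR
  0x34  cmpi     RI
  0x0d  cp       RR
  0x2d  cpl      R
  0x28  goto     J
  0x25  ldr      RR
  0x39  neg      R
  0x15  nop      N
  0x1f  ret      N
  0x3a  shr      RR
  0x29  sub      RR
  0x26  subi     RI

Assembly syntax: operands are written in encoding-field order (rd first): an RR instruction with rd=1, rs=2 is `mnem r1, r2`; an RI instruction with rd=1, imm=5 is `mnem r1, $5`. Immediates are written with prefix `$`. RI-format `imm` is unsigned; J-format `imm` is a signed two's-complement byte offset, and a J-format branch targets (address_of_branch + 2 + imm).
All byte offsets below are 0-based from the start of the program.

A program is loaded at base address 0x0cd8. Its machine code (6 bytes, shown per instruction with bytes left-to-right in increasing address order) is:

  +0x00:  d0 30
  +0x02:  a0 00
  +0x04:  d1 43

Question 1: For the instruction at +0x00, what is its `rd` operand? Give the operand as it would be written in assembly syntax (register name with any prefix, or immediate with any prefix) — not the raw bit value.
r0

@+00  big-endian(d0 30) = 0xd030
  op=0xd030>>10=0x34 ⇒ cmpi (RI)
  rd@[9:6]=0x0 ⇒ r0
  imm@[5:0]=0x30 ⇒ $48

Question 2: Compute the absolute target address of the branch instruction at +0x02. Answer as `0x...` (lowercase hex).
0x0cdc

off 0x02: read a0 00 as big → 0xa000
  top 6b → 0x28 → goto [J]
  [9:0] imm=0 = $0
  target = base 0x0cd8 + off 0x02 + 2 + imm 0 = 0x0cdc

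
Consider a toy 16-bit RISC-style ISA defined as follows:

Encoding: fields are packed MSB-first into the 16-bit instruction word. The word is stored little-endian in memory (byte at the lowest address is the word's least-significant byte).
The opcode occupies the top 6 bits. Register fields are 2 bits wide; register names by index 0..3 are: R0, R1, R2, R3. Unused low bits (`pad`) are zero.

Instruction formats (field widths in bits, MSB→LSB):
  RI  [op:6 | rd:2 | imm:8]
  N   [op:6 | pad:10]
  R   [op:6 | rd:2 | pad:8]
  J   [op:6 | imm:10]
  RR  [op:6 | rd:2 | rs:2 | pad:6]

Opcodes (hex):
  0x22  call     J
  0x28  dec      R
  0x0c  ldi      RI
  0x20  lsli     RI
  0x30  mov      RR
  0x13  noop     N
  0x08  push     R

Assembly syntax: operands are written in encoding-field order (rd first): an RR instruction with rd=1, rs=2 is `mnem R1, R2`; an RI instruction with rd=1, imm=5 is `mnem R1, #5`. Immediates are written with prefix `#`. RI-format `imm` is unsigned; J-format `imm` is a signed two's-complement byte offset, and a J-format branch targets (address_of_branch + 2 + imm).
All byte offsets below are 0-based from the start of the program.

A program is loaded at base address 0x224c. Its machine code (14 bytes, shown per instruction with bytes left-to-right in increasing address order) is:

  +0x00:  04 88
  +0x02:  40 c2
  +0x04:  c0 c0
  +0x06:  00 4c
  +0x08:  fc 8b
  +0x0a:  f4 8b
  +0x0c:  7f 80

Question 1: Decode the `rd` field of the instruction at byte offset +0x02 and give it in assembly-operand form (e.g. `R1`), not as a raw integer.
@+02  little-endian(40 c2) = 0xc240
  op=0xc240>>10=0x30 ⇒ mov (RR)
  [9:8] rd=2 = R2
  [7:6] rs=1 = R1

R2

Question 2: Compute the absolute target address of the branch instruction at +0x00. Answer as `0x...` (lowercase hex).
[00] 04 88 → 0x8804
  op=0x8804>>10=0x22 ⇒ call (J)
  [9:0] imm=4 = #4
  target = base 0x224c + off 0x00 + 2 + imm 4 = 0x2252

0x2252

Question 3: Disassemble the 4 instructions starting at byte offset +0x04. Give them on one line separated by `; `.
+0x04: c0 c0 ⇒ word 0xc0c0 (little)
  opcode bits[15:10]=0x30: mov/RR
  rd@[9:8]=0x0 ⇒ R0
  rs@[7:6]=0x3 ⇒ R3
+0x06: 00 4c ⇒ word 0x4c00 (little)
  opcode bits[15:10]=0x13: noop/N
+0x08: fc 8b ⇒ word 0x8bfc (little)
  opcode bits[15:10]=0x22: call/J
  imm@[9:0]=0x3fc (s10→-4) ⇒ #-4
+0x0a: f4 8b ⇒ word 0x8bf4 (little)
  opcode bits[15:10]=0x22: call/J
  imm@[9:0]=0x3f4 (s10→-12) ⇒ #-12

mov R0, R3; noop; call #-4; call #-12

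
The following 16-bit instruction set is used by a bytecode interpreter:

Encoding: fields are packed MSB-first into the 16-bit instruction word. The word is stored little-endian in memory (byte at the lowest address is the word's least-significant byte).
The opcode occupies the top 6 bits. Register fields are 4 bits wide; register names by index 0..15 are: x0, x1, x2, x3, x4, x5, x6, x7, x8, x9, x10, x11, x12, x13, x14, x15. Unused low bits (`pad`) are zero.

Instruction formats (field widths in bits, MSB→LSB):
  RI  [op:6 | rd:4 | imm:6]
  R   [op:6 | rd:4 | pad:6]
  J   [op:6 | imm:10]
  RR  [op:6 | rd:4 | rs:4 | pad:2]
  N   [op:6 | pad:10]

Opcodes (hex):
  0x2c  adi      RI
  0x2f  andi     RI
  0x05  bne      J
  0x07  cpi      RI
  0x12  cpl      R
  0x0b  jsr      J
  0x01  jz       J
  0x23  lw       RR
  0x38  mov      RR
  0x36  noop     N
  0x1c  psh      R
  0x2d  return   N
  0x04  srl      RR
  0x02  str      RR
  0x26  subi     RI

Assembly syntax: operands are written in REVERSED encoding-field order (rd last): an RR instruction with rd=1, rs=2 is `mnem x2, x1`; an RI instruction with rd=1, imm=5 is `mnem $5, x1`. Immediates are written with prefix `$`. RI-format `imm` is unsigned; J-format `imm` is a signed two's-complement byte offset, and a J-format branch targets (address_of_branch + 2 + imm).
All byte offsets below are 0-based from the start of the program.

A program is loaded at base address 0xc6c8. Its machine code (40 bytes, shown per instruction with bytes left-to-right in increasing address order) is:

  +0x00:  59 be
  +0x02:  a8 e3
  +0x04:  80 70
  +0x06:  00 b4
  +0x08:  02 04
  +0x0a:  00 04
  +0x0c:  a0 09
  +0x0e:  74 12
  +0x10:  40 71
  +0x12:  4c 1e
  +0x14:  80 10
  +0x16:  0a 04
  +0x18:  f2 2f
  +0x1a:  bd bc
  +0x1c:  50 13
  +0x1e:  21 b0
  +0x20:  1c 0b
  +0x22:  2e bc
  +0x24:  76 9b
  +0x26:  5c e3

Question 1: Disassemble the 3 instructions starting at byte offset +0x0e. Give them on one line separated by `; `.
[0e] 74 12 → 0x1274
  op=0x1274>>10=0x4 ⇒ srl (RR)
  rd: (w>>6)&0xf=0x9 → x9
  rs: (w>>2)&0xf=0xd → x13
[10] 40 71 → 0x7140
  op=0x7140>>10=0x1c ⇒ psh (R)
  rd: (w>>6)&0xf=0x5 → x5
[12] 4c 1e → 0x1e4c
  op=0x1e4c>>10=0x7 ⇒ cpi (RI)
  rd: (w>>6)&0xf=0x9 → x9
  imm: (w>>0)&0x3f=0xc → $12

srl x13, x9; psh x5; cpi $12, x9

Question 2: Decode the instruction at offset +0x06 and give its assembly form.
[06] 00 b4 → 0xb400
  opcode bits[15:10]=0x2d: return/N

return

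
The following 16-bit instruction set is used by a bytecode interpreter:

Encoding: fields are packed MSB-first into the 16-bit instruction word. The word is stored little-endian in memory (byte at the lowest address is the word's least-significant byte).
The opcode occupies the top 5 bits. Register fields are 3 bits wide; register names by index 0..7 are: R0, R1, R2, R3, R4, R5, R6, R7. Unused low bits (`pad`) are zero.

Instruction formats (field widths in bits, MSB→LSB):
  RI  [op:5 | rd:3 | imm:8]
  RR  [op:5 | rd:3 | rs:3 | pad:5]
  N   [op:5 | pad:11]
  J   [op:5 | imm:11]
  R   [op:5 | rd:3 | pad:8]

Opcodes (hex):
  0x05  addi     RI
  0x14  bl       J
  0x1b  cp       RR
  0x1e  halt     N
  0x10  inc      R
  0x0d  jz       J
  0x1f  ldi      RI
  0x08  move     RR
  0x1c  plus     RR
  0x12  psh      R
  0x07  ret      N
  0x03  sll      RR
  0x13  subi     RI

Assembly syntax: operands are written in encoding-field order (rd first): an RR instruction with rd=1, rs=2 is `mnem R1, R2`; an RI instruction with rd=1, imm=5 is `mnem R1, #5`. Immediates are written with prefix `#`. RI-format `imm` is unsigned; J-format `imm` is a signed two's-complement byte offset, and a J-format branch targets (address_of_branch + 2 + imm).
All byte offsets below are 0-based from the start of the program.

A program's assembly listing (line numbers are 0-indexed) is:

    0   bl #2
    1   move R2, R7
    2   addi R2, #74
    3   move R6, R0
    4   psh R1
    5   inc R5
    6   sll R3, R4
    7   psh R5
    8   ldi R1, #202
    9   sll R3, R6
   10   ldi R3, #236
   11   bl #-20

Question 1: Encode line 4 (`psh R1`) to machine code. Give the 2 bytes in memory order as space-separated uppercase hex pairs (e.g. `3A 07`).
line 4 (psh): pack op=0x12:5|rd=1:3|pad=0:8 = 0x9100; little→ 00 91

00 91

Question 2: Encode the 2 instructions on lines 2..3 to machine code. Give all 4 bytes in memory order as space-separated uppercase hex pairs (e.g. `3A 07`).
4A 2A 00 46

2. addi fields op=0x5:5|rd=2:3|imm=74:8 → word 2a4ah → 4a 2a
3. move fields op=0x8:5|rd=6:3|rs=0:3|pad=0:5 → word 4600h → 00 46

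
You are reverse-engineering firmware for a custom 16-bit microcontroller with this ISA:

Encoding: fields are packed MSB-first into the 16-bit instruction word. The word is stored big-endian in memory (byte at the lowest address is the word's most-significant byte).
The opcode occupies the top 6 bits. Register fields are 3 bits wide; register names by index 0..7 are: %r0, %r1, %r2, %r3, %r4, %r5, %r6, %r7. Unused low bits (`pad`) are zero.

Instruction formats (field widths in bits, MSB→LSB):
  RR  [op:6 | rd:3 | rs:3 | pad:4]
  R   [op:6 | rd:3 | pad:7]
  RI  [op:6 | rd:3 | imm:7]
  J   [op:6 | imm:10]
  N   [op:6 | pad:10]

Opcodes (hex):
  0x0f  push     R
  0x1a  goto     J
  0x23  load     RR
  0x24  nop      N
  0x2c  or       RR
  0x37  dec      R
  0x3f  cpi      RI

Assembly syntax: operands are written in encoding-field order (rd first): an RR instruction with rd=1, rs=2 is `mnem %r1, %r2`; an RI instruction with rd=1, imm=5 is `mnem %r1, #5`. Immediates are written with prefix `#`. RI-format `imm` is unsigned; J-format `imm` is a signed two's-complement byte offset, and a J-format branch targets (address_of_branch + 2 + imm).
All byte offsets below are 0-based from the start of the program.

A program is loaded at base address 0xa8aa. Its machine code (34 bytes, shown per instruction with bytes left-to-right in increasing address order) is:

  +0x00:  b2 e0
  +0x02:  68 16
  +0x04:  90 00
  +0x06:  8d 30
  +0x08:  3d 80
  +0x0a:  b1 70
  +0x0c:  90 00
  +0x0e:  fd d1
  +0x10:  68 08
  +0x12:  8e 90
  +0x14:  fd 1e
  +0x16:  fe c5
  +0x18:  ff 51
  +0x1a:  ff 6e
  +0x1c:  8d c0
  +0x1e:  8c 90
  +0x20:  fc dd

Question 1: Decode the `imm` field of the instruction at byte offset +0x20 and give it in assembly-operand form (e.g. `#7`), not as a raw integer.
[20] fc dd → 0xfcdd
  op=0xfcdd>>10=0x3f ⇒ cpi (RI)
  [9:7] rd=1 = %r1
  [6:0] imm=93 = #93

#93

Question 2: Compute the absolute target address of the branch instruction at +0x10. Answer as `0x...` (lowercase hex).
[10] 68 08 → 0x6808
  op=0x6808>>10=0x1a ⇒ goto (J)
  imm: (w>>0)&0x3ff=0x8 → #8
  target = base 0xa8aa + off 0x10 + 2 + imm 8 = 0xa8c4

0xa8c4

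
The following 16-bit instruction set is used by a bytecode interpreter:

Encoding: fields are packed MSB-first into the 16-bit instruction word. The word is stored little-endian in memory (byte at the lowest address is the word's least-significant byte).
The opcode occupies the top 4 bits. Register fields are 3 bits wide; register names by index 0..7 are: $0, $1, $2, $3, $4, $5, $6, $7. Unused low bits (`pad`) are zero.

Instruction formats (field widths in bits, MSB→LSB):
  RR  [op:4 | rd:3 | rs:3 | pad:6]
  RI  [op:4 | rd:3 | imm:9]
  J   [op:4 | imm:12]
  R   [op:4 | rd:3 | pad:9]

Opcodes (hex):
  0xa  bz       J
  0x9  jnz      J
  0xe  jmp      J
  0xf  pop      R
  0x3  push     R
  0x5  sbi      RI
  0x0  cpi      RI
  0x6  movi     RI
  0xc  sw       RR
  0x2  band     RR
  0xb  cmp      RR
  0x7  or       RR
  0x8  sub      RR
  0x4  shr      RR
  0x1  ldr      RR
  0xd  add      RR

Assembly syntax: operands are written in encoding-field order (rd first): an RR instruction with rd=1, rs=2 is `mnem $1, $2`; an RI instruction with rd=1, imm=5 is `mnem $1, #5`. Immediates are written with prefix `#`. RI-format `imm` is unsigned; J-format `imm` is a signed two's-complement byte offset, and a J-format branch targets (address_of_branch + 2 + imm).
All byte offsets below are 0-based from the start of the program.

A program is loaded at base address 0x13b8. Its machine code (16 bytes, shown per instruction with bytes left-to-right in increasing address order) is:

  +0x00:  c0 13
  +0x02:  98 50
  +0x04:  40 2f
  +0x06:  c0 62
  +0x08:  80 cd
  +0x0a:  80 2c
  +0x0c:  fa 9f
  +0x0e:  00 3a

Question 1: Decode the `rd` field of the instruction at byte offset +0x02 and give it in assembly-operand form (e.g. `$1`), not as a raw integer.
$0

@+02  little-endian(98 50) = 0x5098
  opcode bits[15:12]=0x5: sbi/RI
  rd@[11:9]=0x0 ⇒ $0
  imm@[8:0]=0x98 ⇒ #152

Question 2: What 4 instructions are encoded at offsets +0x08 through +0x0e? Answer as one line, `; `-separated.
off 0x08: read 80 cd as little → 0xcd80
  top 4b → 0xc → sw [RR]
  [11:9] rd=6 = $6
  [8:6] rs=6 = $6
off 0x0a: read 80 2c as little → 0x2c80
  top 4b → 0x2 → band [RR]
  [11:9] rd=6 = $6
  [8:6] rs=2 = $2
off 0x0c: read fa 9f as little → 0x9ffa
  top 4b → 0x9 → jnz [J]
  [11:0] imm=4090 (s12→-6) = #-6
off 0x0e: read 00 3a as little → 0x3a00
  top 4b → 0x3 → push [R]
  [11:9] rd=5 = $5

sw $6, $6; band $6, $2; jnz #-6; push $5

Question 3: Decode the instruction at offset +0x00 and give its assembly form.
ldr $1, $7

[00] c0 13 → 0x13c0
  op=0x13c0>>12=0x1 ⇒ ldr (RR)
  rd: (w>>9)&0x7=0x1 → $1
  rs: (w>>6)&0x7=0x7 → $7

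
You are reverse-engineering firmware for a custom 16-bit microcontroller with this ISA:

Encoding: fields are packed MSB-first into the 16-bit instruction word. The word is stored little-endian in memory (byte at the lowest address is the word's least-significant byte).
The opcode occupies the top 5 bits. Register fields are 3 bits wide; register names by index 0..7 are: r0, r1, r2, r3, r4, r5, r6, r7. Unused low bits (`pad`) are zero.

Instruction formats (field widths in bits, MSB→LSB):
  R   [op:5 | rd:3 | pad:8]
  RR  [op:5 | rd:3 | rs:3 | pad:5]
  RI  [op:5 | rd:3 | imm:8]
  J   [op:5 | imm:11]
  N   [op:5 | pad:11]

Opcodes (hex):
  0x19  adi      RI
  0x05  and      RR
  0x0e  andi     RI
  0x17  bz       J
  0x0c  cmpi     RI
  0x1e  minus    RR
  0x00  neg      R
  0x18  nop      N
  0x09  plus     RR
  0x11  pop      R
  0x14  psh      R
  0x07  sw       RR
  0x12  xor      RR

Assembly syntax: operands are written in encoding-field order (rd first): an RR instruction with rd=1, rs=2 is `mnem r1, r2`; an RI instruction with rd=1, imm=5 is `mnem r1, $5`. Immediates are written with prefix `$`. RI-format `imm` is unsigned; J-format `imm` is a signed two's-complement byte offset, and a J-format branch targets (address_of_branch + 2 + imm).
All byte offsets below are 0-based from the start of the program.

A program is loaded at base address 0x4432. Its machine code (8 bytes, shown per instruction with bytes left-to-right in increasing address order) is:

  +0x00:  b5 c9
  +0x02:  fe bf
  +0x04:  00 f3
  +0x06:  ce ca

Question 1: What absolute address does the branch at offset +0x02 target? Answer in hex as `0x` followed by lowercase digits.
+0x02: fe bf ⇒ word 0xbffe (little)
  top 5b → 0x17 → bz [J]
  imm@[10:0]=0x7fe (s11→-2) ⇒ $-2
  target = base 0x4432 + off 0x02 + 2 + imm -2 = 0x4434

0x4434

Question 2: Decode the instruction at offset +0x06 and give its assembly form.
@+06  little-endian(ce ca) = 0xcace
  op=0xcace>>11=0x19 ⇒ adi (RI)
  [10:8] rd=2 = r2
  [7:0] imm=206 = $206

adi r2, $206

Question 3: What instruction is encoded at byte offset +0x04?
[04] 00 f3 → 0xf300
  opcode bits[15:11]=0x1e: minus/RR
  rd@[10:8]=0x3 ⇒ r3
  rs@[7:5]=0x0 ⇒ r0

minus r3, r0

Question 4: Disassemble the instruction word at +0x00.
+0x00: b5 c9 ⇒ word 0xc9b5 (little)
  op=0xc9b5>>11=0x19 ⇒ adi (RI)
  rd: (w>>8)&0x7=0x1 → r1
  imm: (w>>0)&0xff=0xb5 → $181

adi r1, $181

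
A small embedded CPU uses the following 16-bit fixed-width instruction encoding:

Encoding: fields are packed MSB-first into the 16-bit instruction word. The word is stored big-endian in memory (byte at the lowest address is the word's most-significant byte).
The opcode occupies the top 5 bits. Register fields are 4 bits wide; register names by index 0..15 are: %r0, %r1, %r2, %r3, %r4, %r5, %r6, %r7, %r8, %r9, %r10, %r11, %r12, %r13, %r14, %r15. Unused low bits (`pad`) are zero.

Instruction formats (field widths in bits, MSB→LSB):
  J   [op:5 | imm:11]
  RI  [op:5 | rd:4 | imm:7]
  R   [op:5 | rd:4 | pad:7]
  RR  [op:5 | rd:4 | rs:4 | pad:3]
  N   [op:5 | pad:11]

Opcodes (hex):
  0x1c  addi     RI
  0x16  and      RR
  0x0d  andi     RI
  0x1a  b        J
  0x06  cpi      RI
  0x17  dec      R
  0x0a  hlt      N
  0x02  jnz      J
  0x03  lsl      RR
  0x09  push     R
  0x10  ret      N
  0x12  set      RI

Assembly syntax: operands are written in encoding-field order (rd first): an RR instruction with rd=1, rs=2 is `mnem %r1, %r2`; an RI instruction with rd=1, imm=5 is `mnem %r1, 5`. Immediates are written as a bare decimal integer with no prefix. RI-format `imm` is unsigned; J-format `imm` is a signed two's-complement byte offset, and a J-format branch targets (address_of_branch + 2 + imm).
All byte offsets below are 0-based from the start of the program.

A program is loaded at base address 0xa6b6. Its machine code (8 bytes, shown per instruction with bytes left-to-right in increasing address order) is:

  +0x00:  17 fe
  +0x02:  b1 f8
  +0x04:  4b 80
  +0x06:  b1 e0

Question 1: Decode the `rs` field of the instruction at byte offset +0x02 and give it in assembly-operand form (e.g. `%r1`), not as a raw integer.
+0x02: b1 f8 ⇒ word 0xb1f8 (big)
  top 5b → 0x16 → and [RR]
  rd: (w>>7)&0xf=0x3 → %r3
  rs: (w>>3)&0xf=0xf → %r15

%r15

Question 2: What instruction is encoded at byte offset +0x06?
and %r3, %r12

[06] b1 e0 → 0xb1e0
  op=0xb1e0>>11=0x16 ⇒ and (RR)
  rd: (w>>7)&0xf=0x3 → %r3
  rs: (w>>3)&0xf=0xc → %r12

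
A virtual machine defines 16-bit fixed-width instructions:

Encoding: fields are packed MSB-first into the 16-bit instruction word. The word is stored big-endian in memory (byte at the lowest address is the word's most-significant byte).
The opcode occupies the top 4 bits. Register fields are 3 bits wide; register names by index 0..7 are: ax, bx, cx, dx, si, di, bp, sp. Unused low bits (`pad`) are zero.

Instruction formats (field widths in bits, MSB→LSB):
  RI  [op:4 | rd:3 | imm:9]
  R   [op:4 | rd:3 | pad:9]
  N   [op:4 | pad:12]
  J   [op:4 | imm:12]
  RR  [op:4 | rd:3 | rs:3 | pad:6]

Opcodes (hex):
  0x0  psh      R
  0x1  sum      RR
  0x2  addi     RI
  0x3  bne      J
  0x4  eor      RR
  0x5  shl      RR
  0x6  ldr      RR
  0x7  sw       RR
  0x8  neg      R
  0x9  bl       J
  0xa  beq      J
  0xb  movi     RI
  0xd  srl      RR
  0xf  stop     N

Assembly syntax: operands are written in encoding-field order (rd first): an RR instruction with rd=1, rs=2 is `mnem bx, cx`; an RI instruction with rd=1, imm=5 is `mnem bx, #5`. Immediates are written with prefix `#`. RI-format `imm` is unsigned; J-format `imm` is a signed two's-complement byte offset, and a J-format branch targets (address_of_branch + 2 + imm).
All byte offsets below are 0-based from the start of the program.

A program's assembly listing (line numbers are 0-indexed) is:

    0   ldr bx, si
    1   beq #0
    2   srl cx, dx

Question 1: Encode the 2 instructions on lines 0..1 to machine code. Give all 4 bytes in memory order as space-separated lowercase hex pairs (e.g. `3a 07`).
line 0 (ldr): pack op=0x6:4|rd=1:3|rs=4:3|pad=0:6 = 0x6300; big→ 63 00
line 1 (beq): pack op=0xa:4|imm=0:12 = 0xa000; big→ a0 00

63 00 a0 00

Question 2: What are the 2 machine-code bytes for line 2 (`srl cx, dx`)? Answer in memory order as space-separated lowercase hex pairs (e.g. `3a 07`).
d4 c0

line 2 (srl): pack op=0xd:4|rd=2:3|rs=3:3|pad=0:6 = 0xd4c0; big→ d4 c0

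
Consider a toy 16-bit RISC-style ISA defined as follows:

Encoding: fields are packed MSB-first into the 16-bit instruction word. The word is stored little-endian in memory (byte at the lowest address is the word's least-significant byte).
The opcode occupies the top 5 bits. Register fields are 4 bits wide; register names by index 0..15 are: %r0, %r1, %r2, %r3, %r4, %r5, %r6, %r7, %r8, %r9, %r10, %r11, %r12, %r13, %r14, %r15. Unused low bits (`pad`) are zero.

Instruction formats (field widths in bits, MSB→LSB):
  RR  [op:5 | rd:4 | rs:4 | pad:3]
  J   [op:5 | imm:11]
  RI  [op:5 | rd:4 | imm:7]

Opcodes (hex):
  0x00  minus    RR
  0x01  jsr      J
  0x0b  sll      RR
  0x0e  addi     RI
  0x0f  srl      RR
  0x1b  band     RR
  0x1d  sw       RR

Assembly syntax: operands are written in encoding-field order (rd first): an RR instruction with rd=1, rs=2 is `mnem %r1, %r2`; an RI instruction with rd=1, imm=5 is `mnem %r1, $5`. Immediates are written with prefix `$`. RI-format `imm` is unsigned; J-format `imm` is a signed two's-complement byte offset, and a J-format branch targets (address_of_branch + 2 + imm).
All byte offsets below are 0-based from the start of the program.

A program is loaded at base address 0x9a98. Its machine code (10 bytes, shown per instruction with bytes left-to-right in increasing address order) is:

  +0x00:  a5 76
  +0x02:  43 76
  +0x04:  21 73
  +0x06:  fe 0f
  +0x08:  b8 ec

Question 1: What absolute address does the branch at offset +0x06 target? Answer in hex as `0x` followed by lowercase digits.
@+06  little-endian(fe 0f) = 0x0ffe
  opcode bits[15:11]=0x1: jsr/J
  imm@[10:0]=0x7fe (s11→-2) ⇒ $-2
  target = base 0x9a98 + off 0x06 + 2 + imm -2 = 0x9a9e

0x9a9e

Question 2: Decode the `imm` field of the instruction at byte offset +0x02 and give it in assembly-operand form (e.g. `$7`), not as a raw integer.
@+02  little-endian(43 76) = 0x7643
  opcode bits[15:11]=0xe: addi/RI
  rd@[10:7]=0xc ⇒ %r12
  imm@[6:0]=0x43 ⇒ $67

$67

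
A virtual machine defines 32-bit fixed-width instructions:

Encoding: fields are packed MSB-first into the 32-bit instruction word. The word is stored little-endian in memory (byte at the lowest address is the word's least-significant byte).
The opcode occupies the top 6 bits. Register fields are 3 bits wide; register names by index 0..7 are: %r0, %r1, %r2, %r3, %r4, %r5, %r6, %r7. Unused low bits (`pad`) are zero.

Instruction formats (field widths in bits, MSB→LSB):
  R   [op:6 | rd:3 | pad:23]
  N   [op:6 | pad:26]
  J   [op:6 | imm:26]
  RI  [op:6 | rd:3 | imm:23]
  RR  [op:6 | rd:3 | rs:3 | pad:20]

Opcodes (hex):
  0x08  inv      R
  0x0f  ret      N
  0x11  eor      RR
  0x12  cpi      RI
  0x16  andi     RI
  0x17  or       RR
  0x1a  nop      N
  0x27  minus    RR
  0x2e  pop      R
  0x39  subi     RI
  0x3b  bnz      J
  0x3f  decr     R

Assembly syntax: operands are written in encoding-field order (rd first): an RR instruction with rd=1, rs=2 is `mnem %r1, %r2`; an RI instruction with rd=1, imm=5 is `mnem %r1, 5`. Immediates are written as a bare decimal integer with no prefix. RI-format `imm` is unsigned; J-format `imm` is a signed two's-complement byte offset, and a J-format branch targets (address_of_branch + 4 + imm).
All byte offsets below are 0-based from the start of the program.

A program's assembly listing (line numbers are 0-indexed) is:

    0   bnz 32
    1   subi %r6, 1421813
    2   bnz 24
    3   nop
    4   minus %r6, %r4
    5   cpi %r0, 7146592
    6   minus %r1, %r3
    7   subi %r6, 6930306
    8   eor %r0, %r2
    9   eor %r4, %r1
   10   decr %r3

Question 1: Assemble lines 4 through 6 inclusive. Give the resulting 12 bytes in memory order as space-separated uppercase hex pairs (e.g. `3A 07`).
line 4 (minus): pack op=0x27:6|rd=6:3|rs=4:3|pad=0:20 = 0x9f400000; little→ 00 00 40 9f
line 5 (cpi): pack op=0x12:6|rd=0:3|imm=7146592:23 = 0x486d0c60; little→ 60 0c 6d 48
line 6 (minus): pack op=0x27:6|rd=1:3|rs=3:3|pad=0:20 = 0x9cb00000; little→ 00 00 b0 9c

00 00 40 9F 60 0C 6D 48 00 00 B0 9C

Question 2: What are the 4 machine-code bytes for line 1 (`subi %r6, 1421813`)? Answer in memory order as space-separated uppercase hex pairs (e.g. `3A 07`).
F5 B1 15 E7

L1: subi op=0x39:6|rd=6:3|imm=1421813:23 ⇒ 0xe715b1f5 ⇒ little f5 b1 15 e7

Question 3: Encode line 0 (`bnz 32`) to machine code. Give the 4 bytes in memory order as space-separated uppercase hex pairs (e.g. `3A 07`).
L0: bnz op=0x3b:6|imm=32:26 ⇒ 0xec000020 ⇒ little 20 00 00 ec

20 00 00 EC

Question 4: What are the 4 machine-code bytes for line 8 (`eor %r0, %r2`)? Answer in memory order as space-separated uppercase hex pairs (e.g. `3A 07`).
00 00 20 44

L8: eor op=0x11:6|rd=0:3|rs=2:3|pad=0:20 ⇒ 0x44200000 ⇒ little 00 00 20 44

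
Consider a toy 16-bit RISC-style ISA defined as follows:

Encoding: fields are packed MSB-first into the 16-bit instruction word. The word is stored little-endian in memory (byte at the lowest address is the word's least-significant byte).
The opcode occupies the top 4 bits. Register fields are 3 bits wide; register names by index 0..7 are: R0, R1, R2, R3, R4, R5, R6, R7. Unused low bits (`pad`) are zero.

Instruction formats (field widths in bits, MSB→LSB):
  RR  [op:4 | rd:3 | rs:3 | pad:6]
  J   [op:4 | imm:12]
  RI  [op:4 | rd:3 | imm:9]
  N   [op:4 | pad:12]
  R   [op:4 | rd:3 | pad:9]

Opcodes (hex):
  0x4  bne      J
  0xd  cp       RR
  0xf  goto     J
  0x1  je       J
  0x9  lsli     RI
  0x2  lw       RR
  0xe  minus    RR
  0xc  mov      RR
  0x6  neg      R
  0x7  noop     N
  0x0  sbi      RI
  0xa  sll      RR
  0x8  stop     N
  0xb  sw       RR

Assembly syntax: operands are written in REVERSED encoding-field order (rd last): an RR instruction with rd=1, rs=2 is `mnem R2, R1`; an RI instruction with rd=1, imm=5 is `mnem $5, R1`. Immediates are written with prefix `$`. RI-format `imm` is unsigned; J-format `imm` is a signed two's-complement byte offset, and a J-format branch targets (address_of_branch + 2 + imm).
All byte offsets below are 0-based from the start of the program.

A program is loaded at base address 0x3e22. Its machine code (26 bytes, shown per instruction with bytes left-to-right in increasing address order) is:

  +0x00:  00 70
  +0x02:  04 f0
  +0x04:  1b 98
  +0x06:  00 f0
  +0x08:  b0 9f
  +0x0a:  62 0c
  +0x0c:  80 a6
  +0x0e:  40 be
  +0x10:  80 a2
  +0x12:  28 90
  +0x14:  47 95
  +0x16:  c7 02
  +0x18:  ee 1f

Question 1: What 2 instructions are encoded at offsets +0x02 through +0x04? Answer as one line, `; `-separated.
goto $4; lsli $27, R4

[02] 04 f0 → 0xf004
  op=0xf004>>12=0xf ⇒ goto (J)
  [11:0] imm=4 = $4
[04] 1b 98 → 0x981b
  op=0x981b>>12=0x9 ⇒ lsli (RI)
  [11:9] rd=4 = R4
  [8:0] imm=27 = $27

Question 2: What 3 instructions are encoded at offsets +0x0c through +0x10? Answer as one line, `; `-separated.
sll R2, R3; sw R1, R7; sll R2, R1

@+0c  little-endian(80 a6) = 0xa680
  top 4b → 0xa → sll [RR]
  [11:9] rd=3 = R3
  [8:6] rs=2 = R2
@+0e  little-endian(40 be) = 0xbe40
  top 4b → 0xb → sw [RR]
  [11:9] rd=7 = R7
  [8:6] rs=1 = R1
@+10  little-endian(80 a2) = 0xa280
  top 4b → 0xa → sll [RR]
  [11:9] rd=1 = R1
  [8:6] rs=2 = R2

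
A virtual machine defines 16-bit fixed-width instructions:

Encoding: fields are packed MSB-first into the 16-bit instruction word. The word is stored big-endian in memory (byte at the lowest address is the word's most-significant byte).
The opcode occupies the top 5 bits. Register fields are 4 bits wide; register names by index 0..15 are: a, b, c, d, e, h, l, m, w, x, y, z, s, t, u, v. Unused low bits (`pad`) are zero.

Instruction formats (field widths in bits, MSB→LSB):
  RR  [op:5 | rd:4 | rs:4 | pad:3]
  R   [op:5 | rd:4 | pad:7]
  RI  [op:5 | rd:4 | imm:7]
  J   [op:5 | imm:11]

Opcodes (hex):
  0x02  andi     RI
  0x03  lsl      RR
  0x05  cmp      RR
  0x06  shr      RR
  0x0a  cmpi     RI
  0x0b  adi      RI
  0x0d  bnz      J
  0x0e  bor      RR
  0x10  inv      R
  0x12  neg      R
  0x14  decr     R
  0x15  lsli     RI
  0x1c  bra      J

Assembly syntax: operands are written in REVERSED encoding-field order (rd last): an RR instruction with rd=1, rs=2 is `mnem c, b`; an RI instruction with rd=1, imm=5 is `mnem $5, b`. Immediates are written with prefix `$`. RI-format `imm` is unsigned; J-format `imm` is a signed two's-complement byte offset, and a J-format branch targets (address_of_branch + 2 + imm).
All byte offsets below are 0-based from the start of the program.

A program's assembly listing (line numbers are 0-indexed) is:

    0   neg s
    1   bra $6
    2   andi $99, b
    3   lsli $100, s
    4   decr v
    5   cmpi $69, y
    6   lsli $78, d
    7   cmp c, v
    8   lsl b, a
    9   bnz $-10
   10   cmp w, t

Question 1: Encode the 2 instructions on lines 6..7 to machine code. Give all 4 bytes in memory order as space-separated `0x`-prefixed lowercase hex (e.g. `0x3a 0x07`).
0xa9 0xce 0x2f 0x90

L6: lsli op=0x15:5|rd=3:4|imm=78:7 ⇒ 0xa9ce ⇒ big a9 ce
L7: cmp op=0x5:5|rd=15:4|rs=2:4|pad=0:3 ⇒ 0x2f90 ⇒ big 2f 90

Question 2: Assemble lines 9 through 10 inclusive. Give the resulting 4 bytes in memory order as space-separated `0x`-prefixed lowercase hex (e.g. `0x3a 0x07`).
0x6f 0xf6 0x2e 0xc0

L9: bnz op=0xd:5|imm=-10:11 ⇒ 0x6ff6 ⇒ big 6f f6
L10: cmp op=0x5:5|rd=13:4|rs=8:4|pad=0:3 ⇒ 0x2ec0 ⇒ big 2e c0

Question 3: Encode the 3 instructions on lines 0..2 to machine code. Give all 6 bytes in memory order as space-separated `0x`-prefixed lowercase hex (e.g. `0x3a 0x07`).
L0: neg op=0x12:5|rd=12:4|pad=0:7 ⇒ 0x9600 ⇒ big 96 00
L1: bra op=0x1c:5|imm=6:11 ⇒ 0xe006 ⇒ big e0 06
L2: andi op=0x2:5|rd=1:4|imm=99:7 ⇒ 0x10e3 ⇒ big 10 e3

0x96 0x00 0xe0 0x06 0x10 0xe3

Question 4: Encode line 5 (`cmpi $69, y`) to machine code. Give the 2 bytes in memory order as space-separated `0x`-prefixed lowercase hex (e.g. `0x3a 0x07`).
line 5 (cmpi): pack op=0xa:5|rd=10:4|imm=69:7 = 0x5545; big→ 55 45

0x55 0x45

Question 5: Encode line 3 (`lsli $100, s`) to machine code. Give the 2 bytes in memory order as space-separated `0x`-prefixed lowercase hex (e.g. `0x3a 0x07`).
3. lsli fields op=0x15:5|rd=12:4|imm=100:7 → word ae64h → ae 64

0xae 0x64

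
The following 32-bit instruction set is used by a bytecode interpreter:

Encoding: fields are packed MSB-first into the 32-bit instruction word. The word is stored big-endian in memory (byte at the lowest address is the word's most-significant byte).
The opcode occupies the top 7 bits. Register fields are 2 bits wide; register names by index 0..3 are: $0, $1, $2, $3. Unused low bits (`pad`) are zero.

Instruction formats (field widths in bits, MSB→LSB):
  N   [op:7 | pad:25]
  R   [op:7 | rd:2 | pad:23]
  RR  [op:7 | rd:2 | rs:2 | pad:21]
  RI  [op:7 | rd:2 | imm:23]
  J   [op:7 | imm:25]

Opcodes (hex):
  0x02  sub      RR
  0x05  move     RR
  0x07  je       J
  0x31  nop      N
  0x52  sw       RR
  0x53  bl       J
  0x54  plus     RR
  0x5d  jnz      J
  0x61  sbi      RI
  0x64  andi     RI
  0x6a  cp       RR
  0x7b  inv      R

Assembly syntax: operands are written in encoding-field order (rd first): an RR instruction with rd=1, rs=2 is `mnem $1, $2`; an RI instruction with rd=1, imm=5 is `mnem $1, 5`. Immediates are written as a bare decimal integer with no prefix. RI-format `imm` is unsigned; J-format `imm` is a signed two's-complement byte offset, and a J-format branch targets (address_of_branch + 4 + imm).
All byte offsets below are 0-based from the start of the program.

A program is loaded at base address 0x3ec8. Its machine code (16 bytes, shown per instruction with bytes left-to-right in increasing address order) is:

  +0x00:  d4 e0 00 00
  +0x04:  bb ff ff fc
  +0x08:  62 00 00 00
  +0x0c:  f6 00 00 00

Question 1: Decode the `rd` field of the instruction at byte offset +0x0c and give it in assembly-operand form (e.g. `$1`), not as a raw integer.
$0

+0x0c: f6 00 00 00 ⇒ word 0xf6000000 (big)
  opcode bits[31:25]=0x7b: inv/R
  rd: (w>>23)&0x3=0x0 → $0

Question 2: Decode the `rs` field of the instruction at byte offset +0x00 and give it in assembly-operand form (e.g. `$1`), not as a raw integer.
off 0x00: read d4 e0 00 00 as big → 0xd4e00000
  top 7b → 0x6a → cp [RR]
  rd: (w>>23)&0x3=0x1 → $1
  rs: (w>>21)&0x3=0x3 → $3

$3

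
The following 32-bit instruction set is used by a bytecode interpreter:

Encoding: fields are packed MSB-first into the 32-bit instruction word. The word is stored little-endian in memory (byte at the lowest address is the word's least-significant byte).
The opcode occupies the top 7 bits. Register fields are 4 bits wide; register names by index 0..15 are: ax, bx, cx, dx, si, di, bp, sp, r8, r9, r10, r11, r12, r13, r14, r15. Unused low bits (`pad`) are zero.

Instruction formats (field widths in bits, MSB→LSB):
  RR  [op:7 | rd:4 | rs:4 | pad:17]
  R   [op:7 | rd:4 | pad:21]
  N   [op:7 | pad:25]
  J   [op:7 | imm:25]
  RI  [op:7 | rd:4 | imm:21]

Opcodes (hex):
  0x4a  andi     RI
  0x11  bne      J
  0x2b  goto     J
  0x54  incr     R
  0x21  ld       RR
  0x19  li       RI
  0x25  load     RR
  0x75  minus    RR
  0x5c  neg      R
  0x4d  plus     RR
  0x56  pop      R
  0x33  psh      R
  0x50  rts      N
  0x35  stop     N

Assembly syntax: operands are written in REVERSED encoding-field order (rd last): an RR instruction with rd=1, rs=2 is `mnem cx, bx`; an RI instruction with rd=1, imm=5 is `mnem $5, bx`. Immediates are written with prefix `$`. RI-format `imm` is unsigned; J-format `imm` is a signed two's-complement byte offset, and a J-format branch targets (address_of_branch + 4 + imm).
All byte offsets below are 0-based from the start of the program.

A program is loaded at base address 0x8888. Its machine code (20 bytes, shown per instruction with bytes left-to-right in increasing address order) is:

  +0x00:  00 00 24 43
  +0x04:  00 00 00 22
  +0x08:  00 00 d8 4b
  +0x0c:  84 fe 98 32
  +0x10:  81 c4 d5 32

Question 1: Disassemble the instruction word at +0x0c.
off 0x0c: read 84 fe 98 32 as little → 0x3298fe84
  op=0x3298fe84>>25=0x19 ⇒ li (RI)
  rd: (w>>21)&0xf=0x4 → si
  imm: (w>>0)&0x1fffff=0x18fe84 → $1638020

li $1638020, si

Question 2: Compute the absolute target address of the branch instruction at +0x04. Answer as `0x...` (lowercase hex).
@+04  little-endian(00 00 00 22) = 0x22000000
  op=0x22000000>>25=0x11 ⇒ bne (J)
  imm@[24:0]=0x0 ⇒ $0
  target = base 0x8888 + off 0x04 + 4 + imm 0 = 0x8890

0x8890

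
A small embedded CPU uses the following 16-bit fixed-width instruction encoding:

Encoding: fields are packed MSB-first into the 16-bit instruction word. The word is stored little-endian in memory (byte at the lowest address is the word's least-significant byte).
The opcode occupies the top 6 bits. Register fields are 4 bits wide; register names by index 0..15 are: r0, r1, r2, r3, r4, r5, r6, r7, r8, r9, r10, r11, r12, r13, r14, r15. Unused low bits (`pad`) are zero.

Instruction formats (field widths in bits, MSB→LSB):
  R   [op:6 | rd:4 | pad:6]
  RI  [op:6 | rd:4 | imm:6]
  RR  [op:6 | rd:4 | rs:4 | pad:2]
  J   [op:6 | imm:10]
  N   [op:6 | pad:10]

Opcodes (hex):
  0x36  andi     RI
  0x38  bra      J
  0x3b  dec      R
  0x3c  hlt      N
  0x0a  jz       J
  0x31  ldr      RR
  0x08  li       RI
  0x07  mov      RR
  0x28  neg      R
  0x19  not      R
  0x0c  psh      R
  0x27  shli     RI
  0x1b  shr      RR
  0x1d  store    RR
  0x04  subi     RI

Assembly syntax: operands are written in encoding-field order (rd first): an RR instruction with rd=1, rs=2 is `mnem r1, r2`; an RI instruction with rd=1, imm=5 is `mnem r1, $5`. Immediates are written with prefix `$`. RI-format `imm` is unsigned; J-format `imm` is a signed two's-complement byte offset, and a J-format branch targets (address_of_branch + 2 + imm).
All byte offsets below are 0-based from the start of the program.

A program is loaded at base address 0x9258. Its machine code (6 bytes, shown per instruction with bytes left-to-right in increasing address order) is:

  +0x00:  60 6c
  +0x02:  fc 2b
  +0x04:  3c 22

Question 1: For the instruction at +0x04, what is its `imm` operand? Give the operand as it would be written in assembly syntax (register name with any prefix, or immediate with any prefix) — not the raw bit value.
$60

+0x04: 3c 22 ⇒ word 0x223c (little)
  top 6b → 0x8 → li [RI]
  rd: (w>>6)&0xf=0x8 → r8
  imm: (w>>0)&0x3f=0x3c → $60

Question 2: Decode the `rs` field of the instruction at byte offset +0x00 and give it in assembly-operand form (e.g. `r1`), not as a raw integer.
r8

[00] 60 6c → 0x6c60
  opcode bits[15:10]=0x1b: shr/RR
  rd@[9:6]=0x1 ⇒ r1
  rs@[5:2]=0x8 ⇒ r8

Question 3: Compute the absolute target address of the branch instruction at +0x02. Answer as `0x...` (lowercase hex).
0x9258

off 0x02: read fc 2b as little → 0x2bfc
  opcode bits[15:10]=0xa: jz/J
  imm: (w>>0)&0x3ff=0x3fc (s10→-4) → $-4
  target = base 0x9258 + off 0x02 + 2 + imm -4 = 0x9258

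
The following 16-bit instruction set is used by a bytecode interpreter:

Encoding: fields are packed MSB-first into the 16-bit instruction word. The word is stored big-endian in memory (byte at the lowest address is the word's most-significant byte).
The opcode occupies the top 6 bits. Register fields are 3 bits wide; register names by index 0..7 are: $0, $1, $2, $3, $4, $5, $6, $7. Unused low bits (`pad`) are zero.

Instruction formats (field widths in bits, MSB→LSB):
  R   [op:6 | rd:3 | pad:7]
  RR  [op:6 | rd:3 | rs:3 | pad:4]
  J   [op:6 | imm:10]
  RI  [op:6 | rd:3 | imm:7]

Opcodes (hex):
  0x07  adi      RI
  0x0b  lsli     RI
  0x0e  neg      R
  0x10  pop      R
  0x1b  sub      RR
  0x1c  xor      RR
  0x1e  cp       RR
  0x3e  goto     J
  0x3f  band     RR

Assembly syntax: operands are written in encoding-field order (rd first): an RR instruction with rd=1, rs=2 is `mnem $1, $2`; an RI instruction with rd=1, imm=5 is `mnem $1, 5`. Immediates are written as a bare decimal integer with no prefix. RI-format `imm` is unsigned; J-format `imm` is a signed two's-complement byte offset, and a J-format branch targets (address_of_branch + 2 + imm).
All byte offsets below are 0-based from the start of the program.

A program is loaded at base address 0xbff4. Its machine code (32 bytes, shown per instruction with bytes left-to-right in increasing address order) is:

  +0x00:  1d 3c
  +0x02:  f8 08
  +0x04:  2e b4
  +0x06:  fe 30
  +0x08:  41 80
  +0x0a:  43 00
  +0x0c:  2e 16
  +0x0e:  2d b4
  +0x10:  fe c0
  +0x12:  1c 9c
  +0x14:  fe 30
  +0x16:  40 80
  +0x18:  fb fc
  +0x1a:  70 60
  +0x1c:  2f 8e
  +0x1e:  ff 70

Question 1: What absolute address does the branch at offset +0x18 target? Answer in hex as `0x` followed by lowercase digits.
+0x18: fb fc ⇒ word 0xfbfc (big)
  top 6b → 0x3e → goto [J]
  imm@[9:0]=0x3fc (s10→-4) ⇒ -4
  target = base 0xbff4 + off 0x18 + 2 + imm -4 = 0xc00a

0xc00a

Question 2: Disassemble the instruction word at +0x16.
pop $1

off 0x16: read 40 80 as big → 0x4080
  top 6b → 0x10 → pop [R]
  rd@[9:7]=0x1 ⇒ $1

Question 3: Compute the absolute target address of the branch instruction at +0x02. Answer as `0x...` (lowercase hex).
0xc000

@+02  big-endian(f8 08) = 0xf808
  op=0xf808>>10=0x3e ⇒ goto (J)
  [9:0] imm=8 = 8
  target = base 0xbff4 + off 0x02 + 2 + imm 8 = 0xc000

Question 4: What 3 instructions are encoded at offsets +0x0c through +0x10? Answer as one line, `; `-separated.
@+0c  big-endian(2e 16) = 0x2e16
  opcode bits[15:10]=0xb: lsli/RI
  rd@[9:7]=0x4 ⇒ $4
  imm@[6:0]=0x16 ⇒ 22
@+0e  big-endian(2d b4) = 0x2db4
  opcode bits[15:10]=0xb: lsli/RI
  rd@[9:7]=0x3 ⇒ $3
  imm@[6:0]=0x34 ⇒ 52
@+10  big-endian(fe c0) = 0xfec0
  opcode bits[15:10]=0x3f: band/RR
  rd@[9:7]=0x5 ⇒ $5
  rs@[6:4]=0x4 ⇒ $4

lsli $4, 22; lsli $3, 52; band $5, $4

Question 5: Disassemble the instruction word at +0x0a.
pop $6

@+0a  big-endian(43 00) = 0x4300
  op=0x4300>>10=0x10 ⇒ pop (R)
  [9:7] rd=6 = $6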